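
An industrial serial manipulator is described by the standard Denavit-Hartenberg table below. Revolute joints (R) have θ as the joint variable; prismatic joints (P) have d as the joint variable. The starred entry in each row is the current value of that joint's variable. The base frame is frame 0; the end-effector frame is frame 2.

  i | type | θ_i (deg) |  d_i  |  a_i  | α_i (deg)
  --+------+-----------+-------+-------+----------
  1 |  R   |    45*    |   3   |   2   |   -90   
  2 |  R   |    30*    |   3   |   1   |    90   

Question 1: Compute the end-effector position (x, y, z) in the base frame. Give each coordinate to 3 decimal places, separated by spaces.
-0.095 4.148 2.500

after link 1: o_1 = (1.4142, 1.4142, 3.0000)
after link 2: o_2 = (-0.0947, 4.1479, 2.5000)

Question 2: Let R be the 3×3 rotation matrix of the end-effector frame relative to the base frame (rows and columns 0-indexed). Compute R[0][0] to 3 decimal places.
End-effector x-axis (col 0 of R) = (0.6124,0.6124,-0.5000)
R[0][0] = 0.6124

0.612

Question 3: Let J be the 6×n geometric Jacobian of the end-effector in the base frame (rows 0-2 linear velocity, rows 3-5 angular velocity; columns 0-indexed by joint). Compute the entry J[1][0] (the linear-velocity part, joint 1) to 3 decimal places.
axis z_0 = ẑ; lever o_n−o_0 = (-0.0947,4.1479,2.5000)
cross product → J_v[:, 0] = (-4.1479,-0.0947,0.0000)
J_ω[:, 0] = z_0
entry J[1][0] = -0.0947

-0.095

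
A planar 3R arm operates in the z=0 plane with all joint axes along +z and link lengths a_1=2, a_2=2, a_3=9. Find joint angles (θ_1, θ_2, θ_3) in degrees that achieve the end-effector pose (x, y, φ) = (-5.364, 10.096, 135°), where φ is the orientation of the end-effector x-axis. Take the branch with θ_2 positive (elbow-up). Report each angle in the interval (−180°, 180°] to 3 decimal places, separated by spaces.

59.999 30.002 44.998

wrist centre = target − a_3·(cos φ, sin φ) = (1.0000, 3.7320)
cos θ_2 = (14.9280−2²−2²)/(2·2·2) = 0.8660; θ_2 = 30.0024° (elbow-up)
β = atan2(3.7320,1.0000) = 75.0005°; ψ = atan2(1.0001,3.7320) = 15.0012°
θ_1 = β − ψ = 59.9993°
θ_3 = φ − θ_1 − θ_2 = 44.9983° (wrapped to (-180°,180°])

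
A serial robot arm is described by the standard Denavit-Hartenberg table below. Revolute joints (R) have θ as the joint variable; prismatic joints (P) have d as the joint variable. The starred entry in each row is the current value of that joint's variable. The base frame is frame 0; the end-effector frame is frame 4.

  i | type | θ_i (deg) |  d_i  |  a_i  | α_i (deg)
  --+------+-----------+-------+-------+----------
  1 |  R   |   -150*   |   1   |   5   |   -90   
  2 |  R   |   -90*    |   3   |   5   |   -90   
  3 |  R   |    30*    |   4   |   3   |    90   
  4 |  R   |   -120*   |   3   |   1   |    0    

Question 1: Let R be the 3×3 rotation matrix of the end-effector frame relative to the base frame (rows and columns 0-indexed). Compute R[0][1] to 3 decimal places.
0.217

End-effector y-axis (col 1 of R) = (0.2165,0.6250,0.7500)
R[0][1] = 0.2165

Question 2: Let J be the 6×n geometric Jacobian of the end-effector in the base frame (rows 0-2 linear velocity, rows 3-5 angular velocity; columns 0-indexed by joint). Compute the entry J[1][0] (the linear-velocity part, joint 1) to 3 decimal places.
axis z_0 = ẑ; lever o_n−o_0 = (-4.8702,-7.8325,9.6651)
cross product → J_v[:, 0] = (7.8325,-4.8702,0.0000)
J_ω[:, 0] = z_0
entry J[1][0] = -4.8702

-4.870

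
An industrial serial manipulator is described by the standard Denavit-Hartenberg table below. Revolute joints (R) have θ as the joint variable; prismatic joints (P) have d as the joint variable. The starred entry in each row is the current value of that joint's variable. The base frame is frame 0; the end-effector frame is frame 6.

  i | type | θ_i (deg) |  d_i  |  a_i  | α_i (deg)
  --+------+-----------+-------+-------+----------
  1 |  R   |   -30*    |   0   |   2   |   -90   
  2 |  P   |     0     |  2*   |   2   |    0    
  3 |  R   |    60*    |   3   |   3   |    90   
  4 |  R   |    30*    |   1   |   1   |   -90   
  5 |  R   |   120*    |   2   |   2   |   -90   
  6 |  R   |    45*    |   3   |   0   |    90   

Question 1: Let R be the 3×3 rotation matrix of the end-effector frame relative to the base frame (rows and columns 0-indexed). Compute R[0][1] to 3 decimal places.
-0.166

End-effector y-axis (col 1 of R) = (-0.1663,-0.4040,0.8995)
R[0][1] = -0.1663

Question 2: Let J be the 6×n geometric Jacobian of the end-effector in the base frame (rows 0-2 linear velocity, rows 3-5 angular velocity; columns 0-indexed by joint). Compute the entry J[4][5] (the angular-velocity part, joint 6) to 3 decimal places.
axis z_5 = (-0.1663,-0.4040,0.8995); lever o_n−o_5 = (-0.4988,-1.2120,2.6986)
cross product → J_v[:, 5] = (-0.0000,0.0000,0.0000)
J_ω[:, 5] = z_5
entry J[4][5] = -0.4040

-0.404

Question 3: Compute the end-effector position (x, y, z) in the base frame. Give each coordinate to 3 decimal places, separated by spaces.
6.648 2.435 0.600

after link 1: o_1 = (1.7321, -1.0000, 0.0000)
after link 2: o_2 = (4.4641, -0.2679, 0.0000)
after link 3: o_3 = (7.2631, 1.5801, -2.5981)
after link 4: o_4 = (8.6381, 1.3636, -2.8481)
after link 5: o_5 = (7.1471, 3.6471, -2.0981)
after link 6: o_6 = (6.6483, 2.4351, 0.6005)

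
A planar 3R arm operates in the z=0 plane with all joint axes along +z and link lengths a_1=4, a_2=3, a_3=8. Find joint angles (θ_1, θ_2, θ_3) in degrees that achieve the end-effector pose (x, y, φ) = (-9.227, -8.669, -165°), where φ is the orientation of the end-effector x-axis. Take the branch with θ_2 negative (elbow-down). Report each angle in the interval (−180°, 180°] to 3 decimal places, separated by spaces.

wrist centre = target − a_3·(cos φ, sin φ) = (-1.4996, -6.5984)
cos θ_2 = (45.7883−4²−3²)/(2·4·3) = 0.8662; θ_2 = -29.9824° (elbow-down)
β = atan2(-6.5984,-1.4996) = -102.8038°; ψ = atan2(-1.4992,6.5985) = -12.8004°
θ_1 = β − ψ = -90.0034°
θ_3 = φ − θ_1 − θ_2 = -45.0142° (wrapped to (-180°,180°])

-90.003 -29.982 -45.014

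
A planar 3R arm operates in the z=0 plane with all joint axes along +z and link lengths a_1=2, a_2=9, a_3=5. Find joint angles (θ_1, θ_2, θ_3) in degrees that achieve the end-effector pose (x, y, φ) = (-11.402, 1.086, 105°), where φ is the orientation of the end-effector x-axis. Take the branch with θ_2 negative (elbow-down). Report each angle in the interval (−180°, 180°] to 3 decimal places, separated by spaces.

wrist centre = target − a_3·(cos φ, sin φ) = (-10.1079, -3.7436)
cos θ_2 = (116.1845−2²−9²)/(2·2·9) = 0.8662; θ_2 = -29.9759° (elbow-down)
β = atan2(-3.7436,-10.1079) = -159.6771°; ψ = atan2(-4.4967,9.7961) = -24.6565°
θ_1 = β − ψ = -135.0205°
θ_3 = φ − θ_1 − θ_2 = -90.0036° (wrapped to (-180°,180°])

-135.021 -29.976 -90.004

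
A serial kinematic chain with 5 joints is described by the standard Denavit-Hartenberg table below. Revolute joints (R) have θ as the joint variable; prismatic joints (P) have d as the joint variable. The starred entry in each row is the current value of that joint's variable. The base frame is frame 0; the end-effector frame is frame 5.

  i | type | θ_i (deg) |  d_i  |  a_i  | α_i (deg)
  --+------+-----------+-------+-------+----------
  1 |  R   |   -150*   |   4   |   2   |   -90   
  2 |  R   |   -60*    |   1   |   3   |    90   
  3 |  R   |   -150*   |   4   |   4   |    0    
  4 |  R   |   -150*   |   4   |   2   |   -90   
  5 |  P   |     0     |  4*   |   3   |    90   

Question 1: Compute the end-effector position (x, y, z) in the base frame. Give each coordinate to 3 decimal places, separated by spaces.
7.551 -1.795 6.763

after link 1: o_1 = (-1.7321, -1.0000, 4.0000)
after link 2: o_2 = (-2.5311, -2.6160, 6.5981)
after link 3: o_3 = (0.9689, 1.7141, 5.5981)
after link 4: o_4 = (4.4019, 1.6962, 8.4641)
after link 5: o_5 = (7.5514, -1.7949, 6.7631)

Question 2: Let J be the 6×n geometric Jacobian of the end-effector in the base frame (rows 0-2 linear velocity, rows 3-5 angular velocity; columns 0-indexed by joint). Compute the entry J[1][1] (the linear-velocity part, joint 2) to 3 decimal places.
axis z_1 = (0.5000,-0.8660,0.0000); lever o_n−o_1 = (9.2835,-0.7949,2.7631)
cross product → J_v[:, 1] = (-2.3929,-1.3816,7.6423)
J_ω[:, 1] = z_1
entry J[1][1] = -1.3816

-1.382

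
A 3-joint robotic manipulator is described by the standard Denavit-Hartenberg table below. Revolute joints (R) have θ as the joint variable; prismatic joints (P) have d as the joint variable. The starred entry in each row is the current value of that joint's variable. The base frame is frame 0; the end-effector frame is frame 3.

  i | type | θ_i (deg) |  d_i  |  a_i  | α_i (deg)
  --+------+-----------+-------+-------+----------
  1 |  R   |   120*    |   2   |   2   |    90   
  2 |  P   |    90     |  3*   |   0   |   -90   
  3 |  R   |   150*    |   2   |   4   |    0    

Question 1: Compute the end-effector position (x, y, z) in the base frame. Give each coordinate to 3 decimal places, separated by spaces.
0.866 0.500 -1.464

after link 1: o_1 = (-1.0000, 1.7321, 2.0000)
after link 2: o_2 = (1.5981, 3.2321, 2.0000)
after link 3: o_3 = (0.8660, 0.5000, -1.4641)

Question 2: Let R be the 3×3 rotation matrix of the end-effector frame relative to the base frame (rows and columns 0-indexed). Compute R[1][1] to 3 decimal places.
End-effector y-axis (col 1 of R) = (0.7500,0.4330,-0.5000)
R[1][1] = 0.4330

0.433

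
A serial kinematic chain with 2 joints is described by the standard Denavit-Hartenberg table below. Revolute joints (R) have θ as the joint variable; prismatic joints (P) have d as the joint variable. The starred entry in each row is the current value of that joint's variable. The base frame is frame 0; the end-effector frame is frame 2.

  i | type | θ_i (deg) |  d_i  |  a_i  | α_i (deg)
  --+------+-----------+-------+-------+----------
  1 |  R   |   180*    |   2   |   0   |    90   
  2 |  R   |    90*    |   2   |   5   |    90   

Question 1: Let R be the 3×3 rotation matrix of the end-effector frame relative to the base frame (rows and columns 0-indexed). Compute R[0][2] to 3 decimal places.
-1.000

End-effector z-axis (col 2 of R) = (-1.0000,0.0000,-0.0000)
R[0][2] = -1.0000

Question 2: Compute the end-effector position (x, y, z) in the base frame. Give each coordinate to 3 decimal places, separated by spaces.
-0.000 2.000 7.000

after link 1: o_1 = (0.0000, 0.0000, 2.0000)
after link 2: o_2 = (-0.0000, 2.0000, 7.0000)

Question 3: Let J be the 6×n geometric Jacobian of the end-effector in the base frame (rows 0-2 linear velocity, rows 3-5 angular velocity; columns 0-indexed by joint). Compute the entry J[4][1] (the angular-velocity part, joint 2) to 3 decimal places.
axis z_1 = (0.0000,1.0000,0.0000); lever o_n−o_1 = (-0.0000,2.0000,5.0000)
cross product → J_v[:, 1] = (5.0000,-0.0000,0.0000)
J_ω[:, 1] = z_1
entry J[4][1] = 1.0000

1.000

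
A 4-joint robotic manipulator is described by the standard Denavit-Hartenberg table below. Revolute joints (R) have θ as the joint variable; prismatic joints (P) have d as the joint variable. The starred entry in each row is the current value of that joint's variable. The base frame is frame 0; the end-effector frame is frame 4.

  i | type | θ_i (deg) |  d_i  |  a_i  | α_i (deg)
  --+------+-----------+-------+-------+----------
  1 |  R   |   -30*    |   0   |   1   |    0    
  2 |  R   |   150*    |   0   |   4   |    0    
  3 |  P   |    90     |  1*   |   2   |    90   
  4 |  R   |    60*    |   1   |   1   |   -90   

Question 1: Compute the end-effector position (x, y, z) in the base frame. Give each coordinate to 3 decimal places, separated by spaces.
after link 1: o_1 = (0.8660, -0.5000, 0.0000)
after link 2: o_2 = (-1.1340, 2.9641, 0.0000)
after link 3: o_3 = (-2.8660, 1.9641, 1.0000)
after link 4: o_4 = (-3.7990, 2.5801, 1.8660)

-3.799 2.580 1.866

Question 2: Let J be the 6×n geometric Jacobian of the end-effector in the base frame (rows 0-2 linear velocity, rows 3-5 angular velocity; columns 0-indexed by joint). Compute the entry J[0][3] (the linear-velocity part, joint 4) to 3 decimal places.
0.750

axis z_3 = (-0.5000,0.8660,0.0000); lever o_n−o_3 = (-0.9330,0.6160,0.8660)
cross product → J_v[:, 3] = (0.7500,0.4330,0.5000)
J_ω[:, 3] = z_3
entry J[0][3] = 0.7500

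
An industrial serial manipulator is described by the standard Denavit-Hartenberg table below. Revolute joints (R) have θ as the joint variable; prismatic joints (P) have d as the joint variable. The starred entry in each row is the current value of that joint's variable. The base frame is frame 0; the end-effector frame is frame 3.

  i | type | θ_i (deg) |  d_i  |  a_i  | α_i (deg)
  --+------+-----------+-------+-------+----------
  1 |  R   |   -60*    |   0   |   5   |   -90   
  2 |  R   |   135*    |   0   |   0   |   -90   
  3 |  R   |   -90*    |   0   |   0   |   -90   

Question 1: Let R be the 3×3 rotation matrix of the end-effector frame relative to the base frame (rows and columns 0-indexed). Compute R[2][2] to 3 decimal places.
End-effector z-axis (col 2 of R) = (-0.3536,0.6124,-0.7071)
R[2][2] = -0.7071

-0.707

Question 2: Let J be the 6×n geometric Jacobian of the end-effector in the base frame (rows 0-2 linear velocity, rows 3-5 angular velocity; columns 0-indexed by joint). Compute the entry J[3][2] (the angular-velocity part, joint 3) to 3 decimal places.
-0.354

axis z_2 = (-0.3536,0.6124,0.7071); lever o_n−o_2 = (0.0000,0.0000,0.0000)
cross product → J_v[:, 2] = (0.0000,0.0000,-0.0000)
J_ω[:, 2] = z_2
entry J[3][2] = -0.3536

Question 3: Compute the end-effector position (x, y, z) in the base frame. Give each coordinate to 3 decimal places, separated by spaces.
after link 1: o_1 = (2.5000, -4.3301, 0.0000)
after link 2: o_2 = (2.5000, -4.3301, 0.0000)
after link 3: o_3 = (2.5000, -4.3301, 0.0000)

2.500 -4.330 0.000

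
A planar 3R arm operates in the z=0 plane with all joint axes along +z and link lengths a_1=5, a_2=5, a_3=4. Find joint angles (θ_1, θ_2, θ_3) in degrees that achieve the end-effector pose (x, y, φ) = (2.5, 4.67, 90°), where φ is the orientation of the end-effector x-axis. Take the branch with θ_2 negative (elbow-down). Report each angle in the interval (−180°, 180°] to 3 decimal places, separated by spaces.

wrist centre = target − a_3·(cos φ, sin φ) = (2.5000, 0.6700)
cos θ_2 = (6.6989−5²−5²)/(2·5·5) = -0.8660; θ_2 = -149.9996° (elbow-down)
β = atan2(0.6700,2.5000) = 15.0027°; ψ = atan2(-2.5000,0.6699) = -74.9998°
θ_1 = β − ψ = 90.0025°
θ_3 = φ − θ_1 − θ_2 = 149.9971° (wrapped to (-180°,180°])

90.003 -150.000 149.997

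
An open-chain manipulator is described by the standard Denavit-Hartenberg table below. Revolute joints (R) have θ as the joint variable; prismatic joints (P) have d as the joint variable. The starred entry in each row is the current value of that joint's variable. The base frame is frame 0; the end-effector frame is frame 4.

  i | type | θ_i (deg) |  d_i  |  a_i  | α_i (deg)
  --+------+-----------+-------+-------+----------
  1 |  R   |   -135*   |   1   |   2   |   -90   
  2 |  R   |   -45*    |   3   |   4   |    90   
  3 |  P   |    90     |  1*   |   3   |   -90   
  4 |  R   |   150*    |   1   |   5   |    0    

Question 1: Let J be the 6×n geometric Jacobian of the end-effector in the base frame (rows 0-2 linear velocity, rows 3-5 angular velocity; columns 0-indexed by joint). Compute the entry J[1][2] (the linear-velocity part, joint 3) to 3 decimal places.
prismatic axis z_2 = (0.5000,0.5000,0.7071)
J_v[:, 2] = z_2; J_ω[:, 2] = (0,0,0)
entry J[1][2] = 0.5000

0.500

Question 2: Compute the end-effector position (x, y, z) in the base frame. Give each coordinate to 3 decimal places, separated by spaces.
-2.483 -4.845 2.061

after link 1: o_1 = (-1.4142, -1.4142, 1.0000)
after link 2: o_2 = (-1.2929, -5.5355, 3.8284)
after link 3: o_3 = (1.3284, -7.1569, 4.5355)
after link 4: o_4 = (-2.4834, -4.8450, 2.0607)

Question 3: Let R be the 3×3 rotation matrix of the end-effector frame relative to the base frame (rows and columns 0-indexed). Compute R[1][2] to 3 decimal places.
0.500

End-effector z-axis (col 2 of R) = (0.5000,0.5000,-0.7071)
R[1][2] = 0.5000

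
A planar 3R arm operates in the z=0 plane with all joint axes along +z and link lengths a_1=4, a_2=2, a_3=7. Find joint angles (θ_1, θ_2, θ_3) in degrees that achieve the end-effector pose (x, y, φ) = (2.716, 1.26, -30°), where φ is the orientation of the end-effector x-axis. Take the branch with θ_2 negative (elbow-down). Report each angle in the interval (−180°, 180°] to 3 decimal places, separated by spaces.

wrist centre = target − a_3·(cos φ, sin φ) = (-3.3462, 4.7600)
cos θ_2 = (33.8545−4²−2²)/(2·4·2) = 0.8659; θ_2 = -30.0136° (elbow-down)
β = atan2(4.7600,-3.3462) = 125.1064°; ψ = atan2(-1.0004,5.7318) = -9.9005°
θ_1 = β − ψ = 135.0069°
θ_3 = φ − θ_1 − θ_2 = -134.9933° (wrapped to (-180°,180°])

135.007 -30.014 -134.993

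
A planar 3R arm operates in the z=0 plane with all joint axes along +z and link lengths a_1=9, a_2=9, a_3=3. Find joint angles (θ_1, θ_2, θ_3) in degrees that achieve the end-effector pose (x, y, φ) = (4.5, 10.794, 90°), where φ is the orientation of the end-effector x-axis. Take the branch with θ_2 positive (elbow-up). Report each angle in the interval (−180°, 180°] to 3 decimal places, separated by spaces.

wrist centre = target − a_3·(cos φ, sin φ) = (4.5000, 7.7940)
cos θ_2 = (80.9964−9²−9²)/(2·9·9) = -0.5000; θ_2 = 120.0015° (elbow-up)
β = atan2(7.7940,4.5000) = 59.9993°; ψ = atan2(7.7941,4.4998) = 60.0007°
θ_1 = β − ψ = -0.0015°
θ_3 = φ − θ_1 − θ_2 = -30.0000° (wrapped to (-180°,180°])

-0.001 120.001 -30.000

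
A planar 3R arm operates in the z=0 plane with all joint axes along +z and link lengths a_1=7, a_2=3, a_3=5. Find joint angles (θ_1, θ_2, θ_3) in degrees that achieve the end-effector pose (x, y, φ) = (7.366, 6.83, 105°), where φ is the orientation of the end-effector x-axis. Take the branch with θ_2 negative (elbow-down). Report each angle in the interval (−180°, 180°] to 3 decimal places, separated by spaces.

30.003 -60.002 134.999

wrist centre = target − a_3·(cos φ, sin φ) = (8.6601, 2.0004)
cos θ_2 = (78.9987−7²−3²)/(2·7·3) = 0.5000; θ_2 = -60.0020° (elbow-down)
β = atan2(2.0004,8.6601) = 13.0065°; ψ = atan2(-2.5981,8.4999) = -16.9966°
θ_1 = β − ψ = 30.0031°
θ_3 = φ − θ_1 − θ_2 = 134.9989° (wrapped to (-180°,180°])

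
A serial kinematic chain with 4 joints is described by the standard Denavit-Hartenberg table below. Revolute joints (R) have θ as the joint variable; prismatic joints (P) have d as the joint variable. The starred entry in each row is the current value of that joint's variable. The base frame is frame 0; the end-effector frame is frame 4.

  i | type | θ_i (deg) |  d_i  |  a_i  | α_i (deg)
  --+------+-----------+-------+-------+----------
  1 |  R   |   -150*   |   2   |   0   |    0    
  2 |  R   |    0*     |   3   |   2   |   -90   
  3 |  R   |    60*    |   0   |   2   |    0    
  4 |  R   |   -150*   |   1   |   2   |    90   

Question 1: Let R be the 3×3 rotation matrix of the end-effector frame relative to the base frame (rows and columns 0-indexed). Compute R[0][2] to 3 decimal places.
End-effector z-axis (col 2 of R) = (0.8660,0.5000,-0.0000)
R[0][2] = 0.8660

0.866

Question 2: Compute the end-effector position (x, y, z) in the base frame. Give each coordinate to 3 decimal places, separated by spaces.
after link 1: o_1 = (0.0000, 0.0000, 2.0000)
after link 2: o_2 = (-1.7321, -1.0000, 5.0000)
after link 3: o_3 = (-2.5981, -1.5000, 3.2679)
after link 4: o_4 = (-2.0981, -2.3660, 5.2679)

-2.098 -2.366 5.268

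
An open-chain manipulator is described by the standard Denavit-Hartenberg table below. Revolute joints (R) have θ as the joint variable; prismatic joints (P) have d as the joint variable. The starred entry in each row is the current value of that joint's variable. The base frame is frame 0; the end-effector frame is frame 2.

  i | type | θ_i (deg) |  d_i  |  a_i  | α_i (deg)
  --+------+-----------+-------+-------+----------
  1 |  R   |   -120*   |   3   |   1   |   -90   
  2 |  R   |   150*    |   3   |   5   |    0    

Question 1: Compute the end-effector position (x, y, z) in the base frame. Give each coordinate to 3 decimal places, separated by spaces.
after link 1: o_1 = (-0.5000, -0.8660, 3.0000)
after link 2: o_2 = (4.2631, 1.3840, 0.5000)

4.263 1.384 0.500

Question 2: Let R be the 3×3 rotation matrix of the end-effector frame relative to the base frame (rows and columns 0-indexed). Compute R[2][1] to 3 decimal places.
0.866

End-effector y-axis (col 1 of R) = (0.2500,0.4330,0.8660)
R[2][1] = 0.8660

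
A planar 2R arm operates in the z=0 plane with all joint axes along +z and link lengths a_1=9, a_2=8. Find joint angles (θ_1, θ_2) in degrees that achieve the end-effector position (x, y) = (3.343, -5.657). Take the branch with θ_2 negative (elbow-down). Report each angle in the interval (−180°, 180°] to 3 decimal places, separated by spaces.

-0.002 -135.000

cos θ_2 = (43.1773−9²−8²)/(2·9·8) = -0.7071; θ_2 = -134.9996° (elbow-down)
β = atan2(-5.6570,3.3430) = -59.4191°; ψ = atan2(-5.6569,3.3432) = -59.4172°
θ_1 = β − ψ = -0.0019°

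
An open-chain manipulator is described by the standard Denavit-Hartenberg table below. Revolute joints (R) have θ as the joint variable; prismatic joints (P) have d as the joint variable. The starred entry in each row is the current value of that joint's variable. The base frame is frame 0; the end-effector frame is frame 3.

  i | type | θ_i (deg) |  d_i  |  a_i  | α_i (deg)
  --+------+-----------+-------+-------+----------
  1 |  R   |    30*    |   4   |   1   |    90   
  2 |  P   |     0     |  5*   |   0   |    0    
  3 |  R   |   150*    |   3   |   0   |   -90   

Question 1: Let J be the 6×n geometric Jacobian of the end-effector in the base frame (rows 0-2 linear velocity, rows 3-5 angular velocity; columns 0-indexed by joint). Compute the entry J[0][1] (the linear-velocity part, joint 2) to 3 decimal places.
0.500

prismatic axis z_1 = (0.5000,-0.8660,0.0000)
J_v[:, 1] = z_1; J_ω[:, 1] = (0,0,0)
entry J[0][1] = 0.5000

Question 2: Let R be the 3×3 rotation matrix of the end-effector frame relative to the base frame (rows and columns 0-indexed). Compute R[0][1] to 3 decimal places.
-0.500

End-effector y-axis (col 1 of R) = (-0.5000,0.8660,-0.0000)
R[0][1] = -0.5000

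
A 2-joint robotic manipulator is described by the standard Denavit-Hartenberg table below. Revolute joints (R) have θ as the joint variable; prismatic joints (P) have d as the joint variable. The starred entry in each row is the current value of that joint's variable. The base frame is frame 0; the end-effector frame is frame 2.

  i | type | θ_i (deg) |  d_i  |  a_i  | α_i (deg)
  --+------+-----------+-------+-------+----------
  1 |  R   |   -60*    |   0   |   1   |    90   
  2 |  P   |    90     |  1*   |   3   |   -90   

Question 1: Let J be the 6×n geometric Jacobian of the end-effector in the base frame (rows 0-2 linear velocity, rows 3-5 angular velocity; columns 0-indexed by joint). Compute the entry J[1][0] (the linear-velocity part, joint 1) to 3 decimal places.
-0.366

axis z_0 = ẑ; lever o_n−o_0 = (-0.3660,-1.3660,3.0000)
cross product → J_v[:, 0] = (1.3660,-0.3660,0.0000)
J_ω[:, 0] = z_0
entry J[1][0] = -0.3660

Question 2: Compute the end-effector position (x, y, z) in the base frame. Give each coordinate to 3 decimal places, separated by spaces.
-0.366 -1.366 3.000

after link 1: o_1 = (0.5000, -0.8660, 0.0000)
after link 2: o_2 = (-0.3660, -1.3660, 3.0000)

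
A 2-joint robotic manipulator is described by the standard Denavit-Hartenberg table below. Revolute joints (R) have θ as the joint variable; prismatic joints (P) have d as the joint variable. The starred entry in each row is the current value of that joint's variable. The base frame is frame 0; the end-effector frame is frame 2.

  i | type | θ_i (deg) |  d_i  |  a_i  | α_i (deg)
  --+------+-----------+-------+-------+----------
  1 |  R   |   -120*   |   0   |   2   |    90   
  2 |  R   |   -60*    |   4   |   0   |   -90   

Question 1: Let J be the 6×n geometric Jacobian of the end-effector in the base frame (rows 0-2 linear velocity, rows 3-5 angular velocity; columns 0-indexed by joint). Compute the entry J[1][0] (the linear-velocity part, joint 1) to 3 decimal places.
axis z_0 = ẑ; lever o_n−o_0 = (-4.4641,0.2679,0.0000)
cross product → J_v[:, 0] = (-0.2679,-4.4641,0.0000)
J_ω[:, 0] = z_0
entry J[1][0] = -4.4641

-4.464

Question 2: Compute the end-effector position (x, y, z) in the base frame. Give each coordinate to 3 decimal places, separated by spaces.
after link 1: o_1 = (-1.0000, -1.7321, 0.0000)
after link 2: o_2 = (-4.4641, 0.2679, 0.0000)

-4.464 0.268 0.000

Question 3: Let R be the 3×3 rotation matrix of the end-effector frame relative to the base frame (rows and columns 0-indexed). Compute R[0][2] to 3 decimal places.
-0.433

End-effector z-axis (col 2 of R) = (-0.4330,-0.7500,0.5000)
R[0][2] = -0.4330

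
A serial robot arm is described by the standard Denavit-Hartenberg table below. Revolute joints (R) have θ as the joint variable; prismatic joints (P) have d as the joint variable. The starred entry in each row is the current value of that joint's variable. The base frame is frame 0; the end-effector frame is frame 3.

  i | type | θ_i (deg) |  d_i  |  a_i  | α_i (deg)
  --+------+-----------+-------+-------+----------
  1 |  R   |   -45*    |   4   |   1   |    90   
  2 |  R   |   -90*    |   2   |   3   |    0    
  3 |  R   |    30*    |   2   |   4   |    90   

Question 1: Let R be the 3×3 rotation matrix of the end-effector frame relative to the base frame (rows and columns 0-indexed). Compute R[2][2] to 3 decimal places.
-0.500

End-effector z-axis (col 2 of R) = (-0.6124,0.6124,-0.5000)
R[2][2] = -0.5000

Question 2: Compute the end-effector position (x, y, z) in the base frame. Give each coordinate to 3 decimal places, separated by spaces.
-0.707 -4.950 -2.464

after link 1: o_1 = (0.7071, -0.7071, 4.0000)
after link 2: o_2 = (-0.7071, -2.1213, 1.0000)
after link 3: o_3 = (-0.7071, -4.9497, -2.4641)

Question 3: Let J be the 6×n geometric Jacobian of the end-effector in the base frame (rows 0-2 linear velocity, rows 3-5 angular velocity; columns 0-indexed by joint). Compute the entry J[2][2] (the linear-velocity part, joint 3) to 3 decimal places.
2.000

axis z_2 = (-0.7071,-0.7071,0.0000); lever o_n−o_2 = (0.0000,-2.8284,-3.4641)
cross product → J_v[:, 2] = (2.4495,-2.4495,2.0000)
J_ω[:, 2] = z_2
entry J[2][2] = 2.0000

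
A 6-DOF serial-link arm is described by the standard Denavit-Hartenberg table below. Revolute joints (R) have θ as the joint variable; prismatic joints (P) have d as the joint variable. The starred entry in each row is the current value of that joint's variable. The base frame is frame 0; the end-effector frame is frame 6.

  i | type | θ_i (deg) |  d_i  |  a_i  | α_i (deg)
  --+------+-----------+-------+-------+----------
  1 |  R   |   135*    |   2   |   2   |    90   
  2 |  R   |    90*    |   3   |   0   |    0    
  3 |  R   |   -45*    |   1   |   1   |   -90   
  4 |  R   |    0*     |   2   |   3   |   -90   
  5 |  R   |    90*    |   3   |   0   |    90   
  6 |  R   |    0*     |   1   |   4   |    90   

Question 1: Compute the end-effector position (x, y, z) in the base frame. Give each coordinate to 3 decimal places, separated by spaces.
after link 1: o_1 = (-1.4142, 1.4142, 2.0000)
after link 2: o_2 = (0.7071, 3.5355, 2.0000)
after link 3: o_3 = (0.9142, 4.7426, 2.7071)
after link 4: o_4 = (0.4142, 5.2426, 6.2426)
after link 5: o_5 = (-1.7071, 3.1213, 6.2426)
after link 6: o_6 = (-4.2071, 5.6213, 4.1213)

-4.207 5.621 4.121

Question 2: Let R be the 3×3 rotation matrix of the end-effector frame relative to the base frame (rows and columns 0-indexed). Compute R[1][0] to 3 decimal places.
0.500

End-effector x-axis (col 0 of R) = (-0.5000,0.5000,-0.7071)
R[1][0] = 0.5000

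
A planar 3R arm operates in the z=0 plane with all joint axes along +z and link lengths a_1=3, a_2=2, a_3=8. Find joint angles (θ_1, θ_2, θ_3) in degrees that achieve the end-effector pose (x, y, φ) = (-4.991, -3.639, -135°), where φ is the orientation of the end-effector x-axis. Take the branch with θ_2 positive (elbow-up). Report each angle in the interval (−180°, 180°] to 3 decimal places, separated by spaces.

30.011 134.997 59.991

wrist centre = target − a_3·(cos φ, sin φ) = (0.6659, 2.0179)
cos θ_2 = (4.5151−3²−2²)/(2·3·2) = -0.7071; θ_2 = 134.9974° (elbow-up)
β = atan2(2.0179,0.6659) = 71.7381°; ψ = atan2(1.4143,1.5858) = 41.7269°
θ_1 = β − ψ = 30.0112°
θ_3 = φ − θ_1 − θ_2 = 59.9914° (wrapped to (-180°,180°])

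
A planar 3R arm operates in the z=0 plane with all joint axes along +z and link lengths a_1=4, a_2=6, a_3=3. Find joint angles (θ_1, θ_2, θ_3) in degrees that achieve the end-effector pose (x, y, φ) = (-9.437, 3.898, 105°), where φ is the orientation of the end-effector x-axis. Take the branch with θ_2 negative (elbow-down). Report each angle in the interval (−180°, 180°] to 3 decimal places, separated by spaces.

wrist centre = target − a_3·(cos φ, sin φ) = (-8.6605, 1.0002)
cos θ_2 = (76.0054−4²−6²)/(2·4·6) = 0.5001; θ_2 = -59.9925° (elbow-down)
β = atan2(1.0002,-8.6605) = 173.4120°; ψ = atan2(-5.1958,7.0007) = -36.5820°
θ_1 = β − ψ = 209.9940°
θ_3 = φ − θ_1 − θ_2 = -45.0015° (wrapped to (-180°,180°])

-150.006 -59.992 -45.002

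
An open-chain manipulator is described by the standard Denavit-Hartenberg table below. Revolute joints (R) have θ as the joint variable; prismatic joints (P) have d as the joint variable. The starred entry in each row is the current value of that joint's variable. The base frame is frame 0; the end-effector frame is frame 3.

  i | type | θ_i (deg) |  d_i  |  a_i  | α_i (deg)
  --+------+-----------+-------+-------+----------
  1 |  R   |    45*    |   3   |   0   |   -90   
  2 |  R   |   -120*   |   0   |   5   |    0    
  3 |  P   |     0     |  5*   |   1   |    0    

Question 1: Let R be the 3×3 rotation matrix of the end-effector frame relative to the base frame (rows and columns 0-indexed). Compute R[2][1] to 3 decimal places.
0.500

End-effector y-axis (col 1 of R) = (0.6124,0.6124,0.5000)
R[2][1] = 0.5000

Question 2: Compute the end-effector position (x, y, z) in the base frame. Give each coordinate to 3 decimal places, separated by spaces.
-5.657 1.414 8.196

after link 1: o_1 = (0.0000, 0.0000, 3.0000)
after link 2: o_2 = (-1.7678, -1.7678, 7.3301)
after link 3: o_3 = (-5.6569, 1.4142, 8.1962)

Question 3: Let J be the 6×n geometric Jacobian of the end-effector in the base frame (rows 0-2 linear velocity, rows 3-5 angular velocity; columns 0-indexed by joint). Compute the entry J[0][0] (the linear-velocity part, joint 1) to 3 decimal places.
axis z_0 = ẑ; lever o_n−o_0 = (-5.6569,1.4142,8.1962)
cross product → J_v[:, 0] = (-1.4142,-5.6569,0.0000)
J_ω[:, 0] = z_0
entry J[0][0] = -1.4142

-1.414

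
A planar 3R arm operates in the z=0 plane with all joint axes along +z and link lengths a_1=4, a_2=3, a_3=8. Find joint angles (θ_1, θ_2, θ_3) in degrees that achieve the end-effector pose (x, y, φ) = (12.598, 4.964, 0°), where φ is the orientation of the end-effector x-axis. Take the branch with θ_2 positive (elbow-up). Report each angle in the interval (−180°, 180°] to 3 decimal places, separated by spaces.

wrist centre = target − a_3·(cos φ, sin φ) = (4.5980, 4.9640)
cos θ_2 = (45.7829−4²−3²)/(2·4·3) = 0.8660; θ_2 = 30.0082° (elbow-up)
β = atan2(4.9640,4.5980) = 47.1920°; ψ = atan2(1.5004,6.5979) = 12.8113°
θ_1 = β − ψ = 34.3807°
θ_3 = φ − θ_1 − θ_2 = -64.3888° (wrapped to (-180°,180°])

34.381 30.008 -64.389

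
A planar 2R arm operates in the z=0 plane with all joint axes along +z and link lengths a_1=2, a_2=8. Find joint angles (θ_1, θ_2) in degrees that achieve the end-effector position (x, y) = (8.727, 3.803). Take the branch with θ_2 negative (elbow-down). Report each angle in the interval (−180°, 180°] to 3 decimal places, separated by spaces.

cos θ_2 = (90.6233−2²−8²)/(2·2·8) = 0.7070; θ_2 = -45.0103° (elbow-down)
β = atan2(3.8030,8.7270) = 23.5463°; ψ = atan2(-5.6579,7.6558) = -36.4654°
θ_1 = β − ψ = 60.0117°

60.012 -45.010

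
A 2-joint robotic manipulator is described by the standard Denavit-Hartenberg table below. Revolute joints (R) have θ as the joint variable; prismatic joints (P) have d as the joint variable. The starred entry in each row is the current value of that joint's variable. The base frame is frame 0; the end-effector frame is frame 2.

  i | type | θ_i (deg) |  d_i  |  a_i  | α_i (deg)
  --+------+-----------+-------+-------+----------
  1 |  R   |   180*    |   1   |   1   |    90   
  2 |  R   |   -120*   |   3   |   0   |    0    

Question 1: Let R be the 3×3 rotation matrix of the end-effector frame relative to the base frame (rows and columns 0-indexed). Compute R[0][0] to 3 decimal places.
End-effector x-axis (col 0 of R) = (0.5000,-0.0000,-0.8660)
R[0][0] = 0.5000

0.500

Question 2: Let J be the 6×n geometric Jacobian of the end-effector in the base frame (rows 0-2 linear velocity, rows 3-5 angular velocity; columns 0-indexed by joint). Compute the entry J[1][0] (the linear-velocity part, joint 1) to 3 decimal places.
-1.000

axis z_0 = ẑ; lever o_n−o_0 = (-1.0000,3.0000,1.0000)
cross product → J_v[:, 0] = (-3.0000,-1.0000,0.0000)
J_ω[:, 0] = z_0
entry J[1][0] = -1.0000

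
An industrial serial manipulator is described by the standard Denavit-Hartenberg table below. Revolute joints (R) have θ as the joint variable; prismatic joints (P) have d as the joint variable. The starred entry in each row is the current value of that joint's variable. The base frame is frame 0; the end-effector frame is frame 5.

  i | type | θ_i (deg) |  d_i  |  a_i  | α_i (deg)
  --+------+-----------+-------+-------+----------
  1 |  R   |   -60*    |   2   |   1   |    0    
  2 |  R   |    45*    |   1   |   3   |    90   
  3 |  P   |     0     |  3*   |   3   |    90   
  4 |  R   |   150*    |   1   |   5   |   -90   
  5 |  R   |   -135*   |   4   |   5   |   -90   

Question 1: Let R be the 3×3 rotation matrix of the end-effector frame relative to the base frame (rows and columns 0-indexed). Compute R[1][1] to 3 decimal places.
End-effector y-axis (col 1 of R) = (0.2588,-0.9659,0.0000)
R[1][1] = -0.9659

-0.966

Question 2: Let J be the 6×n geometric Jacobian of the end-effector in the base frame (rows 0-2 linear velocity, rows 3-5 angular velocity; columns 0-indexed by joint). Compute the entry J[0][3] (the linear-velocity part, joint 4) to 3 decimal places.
3.485

axis z_3 = (-0.0000,-0.0000,-1.0000); lever o_n−o_3 = (-2.4498,3.4847,-4.5355)
cross product → J_v[:, 3] = (3.4847,2.4498,-0.0000)
J_ω[:, 3] = z_3
entry J[0][3] = 3.4847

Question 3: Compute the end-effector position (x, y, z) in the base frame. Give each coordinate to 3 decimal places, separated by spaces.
after link 1: o_1 = (0.5000, -0.8660, 2.0000)
after link 2: o_2 = (3.3978, -1.6425, 3.0000)
after link 3: o_3 = (5.5191, -5.3167, 3.0000)
after link 4: o_4 = (0.6895, -6.6108, 2.0000)
after link 5: o_5 = (3.0693, -1.8320, -1.5355)

3.069 -1.832 -1.536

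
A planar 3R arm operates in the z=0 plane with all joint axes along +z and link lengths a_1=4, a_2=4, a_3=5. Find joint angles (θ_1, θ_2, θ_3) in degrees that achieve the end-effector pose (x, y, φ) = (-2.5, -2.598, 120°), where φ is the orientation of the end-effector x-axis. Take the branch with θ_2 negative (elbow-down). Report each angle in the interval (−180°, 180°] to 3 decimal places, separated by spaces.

-59.999 -60.002 -119.999

wrist centre = target − a_3·(cos φ, sin φ) = (-0.0000, -6.9281)
cos θ_2 = (47.9989−4²−4²)/(2·4·4) = 0.5000; θ_2 = -60.0022° (elbow-down)
β = atan2(-6.9281,-0.0000) = -90.0000°; ψ = atan2(-3.4642,5.9999) = -30.0011°
θ_1 = β − ψ = -59.9989°
θ_3 = φ − θ_1 − θ_2 = -119.9989° (wrapped to (-180°,180°])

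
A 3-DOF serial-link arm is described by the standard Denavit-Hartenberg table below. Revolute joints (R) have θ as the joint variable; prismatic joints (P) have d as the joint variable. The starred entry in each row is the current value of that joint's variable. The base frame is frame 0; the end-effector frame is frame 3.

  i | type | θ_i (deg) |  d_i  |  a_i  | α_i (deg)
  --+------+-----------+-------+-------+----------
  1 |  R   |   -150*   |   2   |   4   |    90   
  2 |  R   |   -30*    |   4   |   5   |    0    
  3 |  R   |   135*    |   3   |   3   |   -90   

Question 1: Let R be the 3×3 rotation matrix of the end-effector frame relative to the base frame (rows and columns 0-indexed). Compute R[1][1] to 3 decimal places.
End-effector y-axis (col 1 of R) = (0.5000,-0.8660,-0.0000)
R[1][1] = -0.8660

-0.866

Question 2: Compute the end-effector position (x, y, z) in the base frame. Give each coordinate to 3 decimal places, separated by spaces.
after link 1: o_1 = (-3.4641, -2.0000, 2.0000)
after link 2: o_2 = (-9.2141, -0.7010, -0.5000)
after link 3: o_3 = (-10.0417, 2.2853, 2.3978)

-10.042 2.285 2.398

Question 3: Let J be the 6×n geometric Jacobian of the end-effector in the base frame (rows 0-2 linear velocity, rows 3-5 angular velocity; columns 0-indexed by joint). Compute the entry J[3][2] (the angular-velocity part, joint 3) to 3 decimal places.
-0.500

axis z_2 = (-0.5000,0.8660,0.0000); lever o_n−o_2 = (-0.8276,2.9863,2.8978)
cross product → J_v[:, 2] = (2.5095,1.4489,-0.7765)
J_ω[:, 2] = z_2
entry J[3][2] = -0.5000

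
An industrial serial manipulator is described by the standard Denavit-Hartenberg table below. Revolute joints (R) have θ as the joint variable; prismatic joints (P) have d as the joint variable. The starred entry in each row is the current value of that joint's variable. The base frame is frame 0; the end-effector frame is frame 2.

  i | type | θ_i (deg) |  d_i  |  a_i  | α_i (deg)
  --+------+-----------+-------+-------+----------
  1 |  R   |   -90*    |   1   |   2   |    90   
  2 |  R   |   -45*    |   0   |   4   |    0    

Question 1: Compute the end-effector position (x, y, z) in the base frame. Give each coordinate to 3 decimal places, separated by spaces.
after link 1: o_1 = (0.0000, -2.0000, 1.0000)
after link 2: o_2 = (0.0000, -4.8284, -1.8284)

0.000 -4.828 -1.828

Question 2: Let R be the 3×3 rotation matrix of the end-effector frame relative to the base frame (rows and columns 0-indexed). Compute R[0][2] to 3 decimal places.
End-effector z-axis (col 2 of R) = (-1.0000,-0.0000,0.0000)
R[0][2] = -1.0000

-1.000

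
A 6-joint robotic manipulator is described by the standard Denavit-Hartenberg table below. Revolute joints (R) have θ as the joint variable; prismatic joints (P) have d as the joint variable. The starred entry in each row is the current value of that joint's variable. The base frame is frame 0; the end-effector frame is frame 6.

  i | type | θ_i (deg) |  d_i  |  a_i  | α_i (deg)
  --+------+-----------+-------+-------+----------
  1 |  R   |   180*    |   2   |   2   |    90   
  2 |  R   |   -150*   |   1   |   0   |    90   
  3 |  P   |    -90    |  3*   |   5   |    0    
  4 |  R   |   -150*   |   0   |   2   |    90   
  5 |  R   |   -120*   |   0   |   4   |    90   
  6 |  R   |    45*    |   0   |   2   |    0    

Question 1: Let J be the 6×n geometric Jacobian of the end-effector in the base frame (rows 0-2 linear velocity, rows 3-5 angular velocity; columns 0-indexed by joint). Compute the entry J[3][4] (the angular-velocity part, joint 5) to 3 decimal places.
0.750

axis z_4 = (0.7500,0.5000,-0.4330); lever o_n−o_4 = (-0.1116,-1.6373,-5.3498)
cross product → J_v[:, 4] = (-3.3839,4.0607,-1.1722)
J_ω[:, 4] = z_4
entry J[3][4] = 0.7500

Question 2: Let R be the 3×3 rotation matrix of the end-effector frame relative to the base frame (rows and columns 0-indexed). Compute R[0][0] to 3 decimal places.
0.377

End-effector x-axis (col 0 of R) = (0.3772,0.0474,-0.9249)
R[0][0] = 0.3772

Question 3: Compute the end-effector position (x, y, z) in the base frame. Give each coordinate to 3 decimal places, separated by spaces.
after link 1: o_1 = (-2.0000, 0.0000, 2.0000)
after link 2: o_2 = (-2.0000, 1.0000, 2.0000)
after link 3: o_3 = (-0.5000, -4.0000, 4.5981)
after link 4: o_4 = (-1.3660, -2.2679, 5.0981)
after link 5: o_5 = (-2.2321, -4.0000, 1.5981)
after link 6: o_6 = (-1.4776, -3.9053, -0.2517)

-1.478 -3.905 -0.252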